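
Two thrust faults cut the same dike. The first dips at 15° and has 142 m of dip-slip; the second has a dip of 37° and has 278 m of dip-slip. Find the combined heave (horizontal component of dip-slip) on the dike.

heave_A = 142 × cos(15°) = 137.2 m
heave_B = 278 × cos(37°) = 222 m
total = 137.2 + 222 = 359 m

359 m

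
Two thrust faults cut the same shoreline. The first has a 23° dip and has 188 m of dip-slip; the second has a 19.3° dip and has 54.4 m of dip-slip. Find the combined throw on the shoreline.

91.4 m

throw_A = 188 × sin(23°) = 73.46 m
throw_B = 54.4 × sin(19.3°) = 17.98 m
total = 73.46 + 17.98 = 91.4 m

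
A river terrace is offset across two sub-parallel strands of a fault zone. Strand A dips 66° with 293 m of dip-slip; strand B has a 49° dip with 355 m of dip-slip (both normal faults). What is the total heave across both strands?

352 m

heave_A = 293 × cos(66°) = 119.2 m
heave_B = 355 × cos(49°) = 232.9 m
total = 119.2 + 232.9 = 352 m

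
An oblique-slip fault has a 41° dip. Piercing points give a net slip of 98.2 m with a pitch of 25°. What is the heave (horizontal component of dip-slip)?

dip-slip = net slip × sin(rake) = 98.2 m × sin(25°) = 41.50 m
heave = dip-slip × cos(dip) = 41.50 × cos(41°) = 31.3 m

31.3 m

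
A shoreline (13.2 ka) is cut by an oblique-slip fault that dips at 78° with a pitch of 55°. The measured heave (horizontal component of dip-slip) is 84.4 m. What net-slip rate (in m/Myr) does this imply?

37500 m/Myr

dip-slip = heave / cos(dip) = 84.4 / cos(78°) = 405.9 m
net slip = dip-slip / sin(rake) = 405.9 / sin(55°) = 495.6 m
rate = 495.6 m / 13.2 ka = 0.0375 m/yr = 37500 m/Myr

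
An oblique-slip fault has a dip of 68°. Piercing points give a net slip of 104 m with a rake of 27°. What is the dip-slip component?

dip-slip = net slip × sin(rake) = 104 m × sin(27°) = 47.2 m

47.2 m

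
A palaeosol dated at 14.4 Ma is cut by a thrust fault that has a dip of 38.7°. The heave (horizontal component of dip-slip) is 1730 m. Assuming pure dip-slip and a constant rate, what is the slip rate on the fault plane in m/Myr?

154 m/Myr

dip-slip = heave / cos(dip) = 1730 m / cos(38.7°) = 2217 m
rate = 2217 m / 14.4 Ma = 0.000154 m/yr = 154 m/Myr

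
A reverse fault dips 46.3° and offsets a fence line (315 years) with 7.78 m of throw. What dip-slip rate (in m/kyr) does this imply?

34.2 m/kyr

dip-slip = throw / sin(dip) = 7.78 m / sin(46.3°) = 10.76 m
rate = 10.76 m / 315 years = 0.0342 m/yr = 34.2 m/kyr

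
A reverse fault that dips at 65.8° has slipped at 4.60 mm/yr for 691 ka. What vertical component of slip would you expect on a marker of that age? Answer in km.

2.90 km

dip-slip = rate × time = 4.60 mm/yr × 691 ka = 3179 m
throw = dip-slip × sin(dip) = 3179 × sin(65.8°) = 2900 m = 2.90 km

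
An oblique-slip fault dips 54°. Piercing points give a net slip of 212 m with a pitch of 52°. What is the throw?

dip-slip = net slip × sin(rake) = 212 m × sin(52°) = 167.1 m
throw = dip-slip × sin(dip) = 167.1 × sin(54°) = 135 m

135 m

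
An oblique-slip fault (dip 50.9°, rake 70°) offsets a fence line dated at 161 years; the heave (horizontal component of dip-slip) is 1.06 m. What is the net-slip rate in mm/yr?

dip-slip = heave / cos(dip) = 1.06 / cos(50.9°) = 1.681 m
net slip = dip-slip / sin(rake) = 1.681 / sin(70°) = 1.789 m
rate = 1.789 m / 161 years = 0.0111 m/yr = 11.1 mm/yr

11.1 mm/yr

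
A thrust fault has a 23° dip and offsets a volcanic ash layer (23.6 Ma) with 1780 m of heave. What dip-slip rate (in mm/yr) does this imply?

0.0819 mm/yr

dip-slip = heave / cos(dip) = 1780 m / cos(23°) = 1934 m
rate = 1934 m / 23.6 Ma = 0.0000819 m/yr = 0.0819 mm/yr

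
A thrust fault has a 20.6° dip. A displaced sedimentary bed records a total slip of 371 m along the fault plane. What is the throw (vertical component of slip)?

131 m

throw = dip-slip × sin(dip) = 371 m × sin(20.6°) = 131 m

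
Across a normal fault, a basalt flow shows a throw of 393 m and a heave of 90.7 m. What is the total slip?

net slip = √(throw² + heave²) = √(393² + 90.7²) = 403 m

403 m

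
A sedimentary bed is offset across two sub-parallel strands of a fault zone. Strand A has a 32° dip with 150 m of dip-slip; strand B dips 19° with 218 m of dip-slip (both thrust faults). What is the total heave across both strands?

heave_A = 150 × cos(32°) = 127.2 m
heave_B = 218 × cos(19°) = 206.1 m
total = 127.2 + 206.1 = 333 m

333 m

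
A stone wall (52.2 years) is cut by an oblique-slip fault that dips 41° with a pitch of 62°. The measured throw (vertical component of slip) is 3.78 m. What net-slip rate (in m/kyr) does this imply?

125 m/kyr

dip-slip = throw / sin(dip) = 3.78 / sin(41°) = 5.762 m
net slip = dip-slip / sin(rake) = 5.762 / sin(62°) = 6.526 m
rate = 6.526 m / 52.2 years = 0.125 m/yr = 125 m/kyr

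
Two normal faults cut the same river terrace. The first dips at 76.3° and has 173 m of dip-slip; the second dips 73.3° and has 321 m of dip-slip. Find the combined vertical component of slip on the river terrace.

throw_A = 173 × sin(76.3°) = 168.1 m
throw_B = 321 × sin(73.3°) = 307.5 m
total = 168.1 + 307.5 = 476 m

476 m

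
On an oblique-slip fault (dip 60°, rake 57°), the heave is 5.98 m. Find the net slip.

14.3 m

dip-slip = heave / cos(dip) = 5.98 / cos(60°) = 11.96 m
net slip = dip-slip / sin(rake) = 11.96 / sin(57°) = 14.3 m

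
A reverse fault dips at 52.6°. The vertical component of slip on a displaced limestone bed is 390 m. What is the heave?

heave = throw / tan(dip) = 390 / tan(52.6°) = 298 m

298 m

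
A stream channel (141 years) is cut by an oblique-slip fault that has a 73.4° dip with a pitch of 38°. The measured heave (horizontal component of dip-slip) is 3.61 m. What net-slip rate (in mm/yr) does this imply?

dip-slip = heave / cos(dip) = 3.61 / cos(73.4°) = 12.64 m
net slip = dip-slip / sin(rake) = 12.64 / sin(38°) = 20.52 m
rate = 20.52 m / 141 years = 0.146 m/yr = 146 mm/yr

146 mm/yr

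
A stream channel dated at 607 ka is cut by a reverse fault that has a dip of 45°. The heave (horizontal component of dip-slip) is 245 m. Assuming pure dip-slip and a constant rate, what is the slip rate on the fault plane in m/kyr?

0.571 m/kyr

dip-slip = heave / cos(dip) = 245 m / cos(45°) = 346.5 m
rate = 346.5 m / 607 ka = 0.000571 m/yr = 0.571 m/kyr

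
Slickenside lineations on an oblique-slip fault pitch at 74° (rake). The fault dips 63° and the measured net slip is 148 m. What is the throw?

127 m

dip-slip = net slip × sin(rake) = 148 m × sin(74°) = 142.3 m
throw = dip-slip × sin(dip) = 142.3 × sin(63°) = 127 m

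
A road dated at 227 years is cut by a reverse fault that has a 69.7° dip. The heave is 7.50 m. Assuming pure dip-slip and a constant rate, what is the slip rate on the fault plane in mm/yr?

95.2 mm/yr

dip-slip = heave / cos(dip) = 7.50 m / cos(69.7°) = 21.62 m
rate = 21.62 m / 227 years = 0.0952 m/yr = 95.2 mm/yr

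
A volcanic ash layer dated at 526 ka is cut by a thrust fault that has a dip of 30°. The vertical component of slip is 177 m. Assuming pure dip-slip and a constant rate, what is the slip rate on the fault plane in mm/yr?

0.673 mm/yr

dip-slip = throw / sin(dip) = 177 m / sin(30°) = 354 m
rate = 354 m / 526 ka = 0.000673 m/yr = 0.673 mm/yr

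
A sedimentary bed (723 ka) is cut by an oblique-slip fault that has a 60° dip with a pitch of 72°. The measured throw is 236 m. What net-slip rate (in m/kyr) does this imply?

0.396 m/kyr

dip-slip = throw / sin(dip) = 236 / sin(60°) = 272.5 m
net slip = dip-slip / sin(rake) = 272.5 / sin(72°) = 286.5 m
rate = 286.5 m / 723 ka = 0.000396 m/yr = 0.396 m/kyr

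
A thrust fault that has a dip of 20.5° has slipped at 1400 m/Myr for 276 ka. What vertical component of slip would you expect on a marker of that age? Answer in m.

dip-slip = rate × time = 1400 m/Myr × 276 ka = 386.4 m
throw = dip-slip × sin(dip) = 386.4 × sin(20.5°) = 135 m

135 m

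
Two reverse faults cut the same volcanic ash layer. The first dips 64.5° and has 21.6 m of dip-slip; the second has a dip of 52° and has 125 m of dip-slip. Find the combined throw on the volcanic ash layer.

throw_A = 21.6 × sin(64.5°) = 19.50 m
throw_B = 125 × sin(52°) = 98.50 m
total = 19.50 + 98.50 = 118 m

118 m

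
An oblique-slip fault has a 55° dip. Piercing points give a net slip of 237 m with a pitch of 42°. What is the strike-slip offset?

176 m

strike-slip = net slip × cos(rake) = 237 m × cos(42°) = 176 m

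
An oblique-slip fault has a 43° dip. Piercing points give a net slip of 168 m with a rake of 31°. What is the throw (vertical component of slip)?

59 m

dip-slip = net slip × sin(rake) = 168 m × sin(31°) = 86.53 m
throw = dip-slip × sin(dip) = 86.53 × sin(43°) = 59 m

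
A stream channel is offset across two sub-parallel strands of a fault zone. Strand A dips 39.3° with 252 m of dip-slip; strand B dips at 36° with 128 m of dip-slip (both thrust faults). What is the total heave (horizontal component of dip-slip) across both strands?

299 m

heave_A = 252 × cos(39.3°) = 195 m
heave_B = 128 × cos(36°) = 103.6 m
total = 195 + 103.6 = 299 m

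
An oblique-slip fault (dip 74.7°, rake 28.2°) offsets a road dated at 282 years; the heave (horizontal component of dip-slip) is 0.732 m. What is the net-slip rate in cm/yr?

2.08 cm/yr

dip-slip = heave / cos(dip) = 0.732 / cos(74.7°) = 2.774 m
net slip = dip-slip / sin(rake) = 2.774 / sin(28.2°) = 5.870 m
rate = 5.870 m / 282 years = 0.0208 m/yr = 2.08 cm/yr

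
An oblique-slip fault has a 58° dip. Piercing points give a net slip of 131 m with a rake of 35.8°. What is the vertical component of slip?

dip-slip = net slip × sin(rake) = 131 m × sin(35.8°) = 76.63 m
throw = dip-slip × sin(dip) = 76.63 × sin(58°) = 65 m

65 m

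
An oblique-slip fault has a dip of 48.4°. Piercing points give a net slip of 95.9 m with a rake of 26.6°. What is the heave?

dip-slip = net slip × sin(rake) = 95.9 m × sin(26.6°) = 42.94 m
heave = dip-slip × cos(dip) = 42.94 × cos(48.4°) = 28.5 m

28.5 m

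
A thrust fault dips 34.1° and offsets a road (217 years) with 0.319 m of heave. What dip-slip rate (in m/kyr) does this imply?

1.78 m/kyr

dip-slip = heave / cos(dip) = 0.319 m / cos(34.1°) = 0.3852 m
rate = 0.3852 m / 217 years = 0.00178 m/yr = 1.78 m/kyr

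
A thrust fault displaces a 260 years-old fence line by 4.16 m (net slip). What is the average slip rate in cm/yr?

rate = 4.16 m / 260 years = 0.0160 m/yr = 1.60 cm/yr

1.60 cm/yr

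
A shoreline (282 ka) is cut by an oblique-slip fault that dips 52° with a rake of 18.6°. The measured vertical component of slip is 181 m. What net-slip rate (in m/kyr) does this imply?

2.55 m/kyr

dip-slip = throw / sin(dip) = 181 / sin(52°) = 229.7 m
net slip = dip-slip / sin(rake) = 229.7 / sin(18.6°) = 720.1 m
rate = 720.1 m / 282 ka = 0.00255 m/yr = 2.55 m/kyr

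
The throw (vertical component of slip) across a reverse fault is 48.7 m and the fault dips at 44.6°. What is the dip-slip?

dip-slip = throw / sin(dip) = 48.7 / sin(44.6°) = 69.4 m

69.4 m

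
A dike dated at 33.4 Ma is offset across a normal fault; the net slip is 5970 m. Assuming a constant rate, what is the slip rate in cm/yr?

rate = 5970 m / 33.4 Ma = 0.000179 m/yr = 0.0179 cm/yr

0.0179 cm/yr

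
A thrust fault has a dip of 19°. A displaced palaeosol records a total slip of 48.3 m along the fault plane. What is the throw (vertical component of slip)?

15.7 m

throw = dip-slip × sin(dip) = 48.3 m × sin(19°) = 15.7 m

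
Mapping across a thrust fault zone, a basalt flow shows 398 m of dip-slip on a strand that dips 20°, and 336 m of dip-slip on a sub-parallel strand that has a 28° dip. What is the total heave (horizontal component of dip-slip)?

671 m

heave_A = 398 × cos(20°) = 374 m
heave_B = 336 × cos(28°) = 296.7 m
total = 374 + 296.7 = 671 m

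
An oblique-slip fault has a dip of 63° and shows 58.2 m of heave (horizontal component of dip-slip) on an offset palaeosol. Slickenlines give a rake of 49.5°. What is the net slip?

169 m

dip-slip = heave / cos(dip) = 58.2 / cos(63°) = 128.2 m
net slip = dip-slip / sin(rake) = 128.2 / sin(49.5°) = 169 m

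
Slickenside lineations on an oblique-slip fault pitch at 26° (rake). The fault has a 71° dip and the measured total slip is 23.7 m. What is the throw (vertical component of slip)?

dip-slip = net slip × sin(rake) = 23.7 m × sin(26°) = 10.39 m
throw = dip-slip × sin(dip) = 10.39 × sin(71°) = 9.82 m

9.82 m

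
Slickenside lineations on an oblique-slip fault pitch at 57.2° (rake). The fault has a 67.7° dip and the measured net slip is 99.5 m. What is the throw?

77.4 m

dip-slip = net slip × sin(rake) = 99.5 m × sin(57.2°) = 83.64 m
throw = dip-slip × sin(dip) = 83.64 × sin(67.7°) = 77.4 m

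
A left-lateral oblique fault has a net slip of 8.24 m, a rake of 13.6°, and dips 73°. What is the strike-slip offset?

strike-slip = net slip × cos(rake) = 8.24 m × cos(13.6°) = 8.01 m

8.01 m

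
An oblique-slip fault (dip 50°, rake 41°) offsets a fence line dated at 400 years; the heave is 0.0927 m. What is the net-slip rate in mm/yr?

0.550 mm/yr

dip-slip = heave / cos(dip) = 0.0927 / cos(50°) = 0.1442 m
net slip = dip-slip / sin(rake) = 0.1442 / sin(41°) = 0.2198 m
rate = 0.2198 m / 400 years = 0.000550 m/yr = 0.550 mm/yr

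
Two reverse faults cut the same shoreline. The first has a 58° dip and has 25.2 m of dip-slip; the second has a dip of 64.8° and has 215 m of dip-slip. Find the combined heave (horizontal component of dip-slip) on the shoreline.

heave_A = 25.2 × cos(58°) = 13.35 m
heave_B = 215 × cos(64.8°) = 91.54 m
total = 13.35 + 91.54 = 105 m

105 m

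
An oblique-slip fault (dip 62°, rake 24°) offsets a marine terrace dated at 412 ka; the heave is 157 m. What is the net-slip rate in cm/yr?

0.200 cm/yr

dip-slip = heave / cos(dip) = 157 / cos(62°) = 334.4 m
net slip = dip-slip / sin(rake) = 334.4 / sin(24°) = 822.2 m
rate = 822.2 m / 412 ka = 0.00200 m/yr = 0.200 cm/yr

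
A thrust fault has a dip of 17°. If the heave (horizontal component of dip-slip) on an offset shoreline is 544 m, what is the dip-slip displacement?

dip-slip = heave / cos(dip) = 544 / cos(17°) = 569 m

569 m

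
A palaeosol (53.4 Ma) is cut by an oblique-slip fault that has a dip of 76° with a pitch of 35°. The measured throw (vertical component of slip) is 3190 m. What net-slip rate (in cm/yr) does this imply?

0.0107 cm/yr

dip-slip = throw / sin(dip) = 3190 / sin(76°) = 3288 m
net slip = dip-slip / sin(rake) = 3288 / sin(35°) = 5732 m
rate = 5732 m / 53.4 Ma = 0.000107 m/yr = 0.0107 cm/yr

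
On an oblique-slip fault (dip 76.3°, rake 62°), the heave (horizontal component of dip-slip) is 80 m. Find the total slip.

dip-slip = heave / cos(dip) = 80 / cos(76.3°) = 337.8 m
net slip = dip-slip / sin(rake) = 337.8 / sin(62°) = 383 m

383 m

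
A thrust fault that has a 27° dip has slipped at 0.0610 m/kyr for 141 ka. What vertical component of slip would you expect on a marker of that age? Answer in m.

3.90 m

dip-slip = rate × time = 0.0610 m/kyr × 141 ka = 8.601 m
throw = dip-slip × sin(dip) = 8.601 × sin(27°) = 3.90 m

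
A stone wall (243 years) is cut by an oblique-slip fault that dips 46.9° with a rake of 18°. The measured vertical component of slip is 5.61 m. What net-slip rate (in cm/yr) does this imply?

10.2 cm/yr

dip-slip = throw / sin(dip) = 5.61 / sin(46.9°) = 7.683 m
net slip = dip-slip / sin(rake) = 7.683 / sin(18°) = 24.86 m
rate = 24.86 m / 243 years = 0.102 m/yr = 10.2 cm/yr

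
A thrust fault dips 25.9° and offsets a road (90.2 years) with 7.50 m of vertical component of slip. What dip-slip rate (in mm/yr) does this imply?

190 mm/yr

dip-slip = throw / sin(dip) = 7.50 m / sin(25.9°) = 17.17 m
rate = 17.17 m / 90.2 years = 0.190 m/yr = 190 mm/yr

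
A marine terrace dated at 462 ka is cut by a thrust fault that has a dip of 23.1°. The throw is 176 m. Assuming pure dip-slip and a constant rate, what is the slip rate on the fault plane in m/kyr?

0.971 m/kyr

dip-slip = throw / sin(dip) = 176 m / sin(23.1°) = 448.6 m
rate = 448.6 m / 462 ka = 0.000971 m/yr = 0.971 m/kyr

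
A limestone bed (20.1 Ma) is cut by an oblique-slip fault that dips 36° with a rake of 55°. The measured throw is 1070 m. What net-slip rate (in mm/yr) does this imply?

dip-slip = throw / sin(dip) = 1070 / sin(36°) = 1820 m
net slip = dip-slip / sin(rake) = 1820 / sin(55°) = 2222 m
rate = 2222 m / 20.1 Ma = 0.000111 m/yr = 0.111 mm/yr

0.111 mm/yr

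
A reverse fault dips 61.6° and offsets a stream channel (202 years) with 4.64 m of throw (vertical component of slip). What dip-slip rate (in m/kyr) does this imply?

26.1 m/kyr

dip-slip = throw / sin(dip) = 4.64 m / sin(61.6°) = 5.275 m
rate = 5.275 m / 202 years = 0.0261 m/yr = 26.1 m/kyr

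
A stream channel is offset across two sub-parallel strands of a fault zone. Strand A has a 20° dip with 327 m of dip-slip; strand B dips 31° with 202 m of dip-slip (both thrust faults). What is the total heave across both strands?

heave_A = 327 × cos(20°) = 307.3 m
heave_B = 202 × cos(31°) = 173.1 m
total = 307.3 + 173.1 = 480 m

480 m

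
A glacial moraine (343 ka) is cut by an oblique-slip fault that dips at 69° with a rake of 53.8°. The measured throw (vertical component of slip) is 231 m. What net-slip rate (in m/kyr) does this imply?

dip-slip = throw / sin(dip) = 231 / sin(69°) = 247.4 m
net slip = dip-slip / sin(rake) = 247.4 / sin(53.8°) = 306.6 m
rate = 306.6 m / 343 ka = 0.000894 m/yr = 0.894 m/kyr

0.894 m/kyr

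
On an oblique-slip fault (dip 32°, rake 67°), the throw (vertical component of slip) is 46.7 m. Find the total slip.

95.7 m

dip-slip = throw / sin(dip) = 46.7 / sin(32°) = 88.13 m
net slip = dip-slip / sin(rake) = 88.13 / sin(67°) = 95.7 m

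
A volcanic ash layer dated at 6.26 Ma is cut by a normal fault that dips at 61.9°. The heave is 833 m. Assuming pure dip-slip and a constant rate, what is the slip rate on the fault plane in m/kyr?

dip-slip = heave / cos(dip) = 833 m / cos(61.9°) = 1769 m
rate = 1769 m / 6.26 Ma = 0.000283 m/yr = 0.283 m/kyr

0.283 m/kyr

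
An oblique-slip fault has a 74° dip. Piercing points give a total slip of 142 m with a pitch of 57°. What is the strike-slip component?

strike-slip = net slip × cos(rake) = 142 m × cos(57°) = 77.3 m

77.3 m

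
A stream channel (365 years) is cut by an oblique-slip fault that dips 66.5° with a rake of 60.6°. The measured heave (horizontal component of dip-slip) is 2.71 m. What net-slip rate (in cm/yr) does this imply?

dip-slip = heave / cos(dip) = 2.71 / cos(66.5°) = 6.796 m
net slip = dip-slip / sin(rake) = 6.796 / sin(60.6°) = 7.801 m
rate = 7.801 m / 365 years = 0.0214 m/yr = 2.14 cm/yr

2.14 cm/yr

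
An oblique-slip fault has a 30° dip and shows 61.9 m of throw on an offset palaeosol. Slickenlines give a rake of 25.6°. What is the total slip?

dip-slip = throw / sin(dip) = 61.9 / sin(30°) = 123.8 m
net slip = dip-slip / sin(rake) = 123.8 / sin(25.6°) = 287 m

287 m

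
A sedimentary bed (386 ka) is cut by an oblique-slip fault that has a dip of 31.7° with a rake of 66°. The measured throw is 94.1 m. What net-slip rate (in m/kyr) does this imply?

0.508 m/kyr

dip-slip = throw / sin(dip) = 94.1 / sin(31.7°) = 179.1 m
net slip = dip-slip / sin(rake) = 179.1 / sin(66°) = 196 m
rate = 196 m / 386 ka = 0.000508 m/yr = 0.508 m/kyr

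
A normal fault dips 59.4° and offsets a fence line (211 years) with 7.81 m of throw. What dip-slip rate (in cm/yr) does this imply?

4.30 cm/yr

dip-slip = throw / sin(dip) = 7.81 m / sin(59.4°) = 9.074 m
rate = 9.074 m / 211 years = 0.0430 m/yr = 4.30 cm/yr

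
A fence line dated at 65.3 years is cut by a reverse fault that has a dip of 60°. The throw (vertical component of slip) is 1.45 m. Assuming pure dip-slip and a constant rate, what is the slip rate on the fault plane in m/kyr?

dip-slip = throw / sin(dip) = 1.45 m / sin(60°) = 1.674 m
rate = 1.674 m / 65.3 years = 0.0256 m/yr = 25.6 m/kyr

25.6 m/kyr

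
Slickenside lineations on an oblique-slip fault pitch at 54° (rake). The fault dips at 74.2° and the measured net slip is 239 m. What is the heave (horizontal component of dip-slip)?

52.6 m

dip-slip = net slip × sin(rake) = 239 m × sin(54°) = 193.4 m
heave = dip-slip × cos(dip) = 193.4 × cos(74.2°) = 52.6 m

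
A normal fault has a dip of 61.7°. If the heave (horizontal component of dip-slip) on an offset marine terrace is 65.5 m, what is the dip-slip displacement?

138 m

dip-slip = heave / cos(dip) = 65.5 / cos(61.7°) = 138 m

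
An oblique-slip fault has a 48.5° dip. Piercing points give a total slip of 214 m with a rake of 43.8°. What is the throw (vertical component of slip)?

111 m

dip-slip = net slip × sin(rake) = 214 m × sin(43.8°) = 148.1 m
throw = dip-slip × sin(dip) = 148.1 × sin(48.5°) = 111 m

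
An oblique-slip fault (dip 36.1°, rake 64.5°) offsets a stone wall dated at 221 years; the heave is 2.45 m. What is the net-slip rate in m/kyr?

dip-slip = heave / cos(dip) = 2.45 / cos(36.1°) = 3.032 m
net slip = dip-slip / sin(rake) = 3.032 / sin(64.5°) = 3.359 m
rate = 3.359 m / 221 years = 0.0152 m/yr = 15.2 m/kyr

15.2 m/kyr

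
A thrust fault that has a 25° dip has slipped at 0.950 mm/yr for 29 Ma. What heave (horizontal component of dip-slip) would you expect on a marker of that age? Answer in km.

25 km

dip-slip = rate × time = 0.950 mm/yr × 29 Ma = 27550 m
heave = dip-slip × cos(dip) = 27550 × cos(25°) = 25000 m = 25 km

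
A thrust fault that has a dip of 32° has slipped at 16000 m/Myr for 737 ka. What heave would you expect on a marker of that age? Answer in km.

dip-slip = rate × time = 16000 m/Myr × 737 ka = 11790 m
heave = dip-slip × cos(dip) = 11790 × cos(32°) = 10000 m = 10 km

10 km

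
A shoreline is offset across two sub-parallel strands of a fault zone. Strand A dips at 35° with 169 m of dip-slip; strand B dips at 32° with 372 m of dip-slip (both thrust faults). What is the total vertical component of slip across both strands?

throw_A = 169 × sin(35°) = 96.93 m
throw_B = 372 × sin(32°) = 197.1 m
total = 96.93 + 197.1 = 294 m

294 m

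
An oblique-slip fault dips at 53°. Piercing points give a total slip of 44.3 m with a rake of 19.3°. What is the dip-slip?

dip-slip = net slip × sin(rake) = 44.3 m × sin(19.3°) = 14.6 m

14.6 m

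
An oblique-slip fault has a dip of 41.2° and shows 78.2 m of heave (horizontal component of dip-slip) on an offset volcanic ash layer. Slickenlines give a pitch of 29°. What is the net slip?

dip-slip = heave / cos(dip) = 78.2 / cos(41.2°) = 103.9 m
net slip = dip-slip / sin(rake) = 103.9 / sin(29°) = 214 m

214 m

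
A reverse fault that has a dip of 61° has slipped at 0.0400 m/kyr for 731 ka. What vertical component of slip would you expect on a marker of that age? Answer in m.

25.6 m

dip-slip = rate × time = 0.0400 m/kyr × 731 ka = 29.24 m
throw = dip-slip × sin(dip) = 29.24 × sin(61°) = 25.6 m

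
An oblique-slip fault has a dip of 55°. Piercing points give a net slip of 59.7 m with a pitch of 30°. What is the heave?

dip-slip = net slip × sin(rake) = 59.7 m × sin(30°) = 29.85 m
heave = dip-slip × cos(dip) = 29.85 × cos(55°) = 17.1 m

17.1 m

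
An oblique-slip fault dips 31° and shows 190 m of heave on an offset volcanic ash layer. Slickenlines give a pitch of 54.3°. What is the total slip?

273 m

dip-slip = heave / cos(dip) = 190 / cos(31°) = 221.7 m
net slip = dip-slip / sin(rake) = 221.7 / sin(54.3°) = 273 m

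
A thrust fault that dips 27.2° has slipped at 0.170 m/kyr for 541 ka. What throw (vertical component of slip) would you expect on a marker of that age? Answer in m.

dip-slip = rate × time = 0.170 m/kyr × 541 ka = 91.97 m
throw = dip-slip × sin(dip) = 91.97 × sin(27.2°) = 42 m

42 m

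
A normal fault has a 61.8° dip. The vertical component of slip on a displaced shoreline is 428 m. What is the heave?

heave = throw / tan(dip) = 428 / tan(61.8°) = 229 m

229 m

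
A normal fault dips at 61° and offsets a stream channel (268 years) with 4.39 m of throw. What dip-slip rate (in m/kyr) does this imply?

18.7 m/kyr

dip-slip = throw / sin(dip) = 4.39 m / sin(61°) = 5.019 m
rate = 5.019 m / 268 years = 0.0187 m/yr = 18.7 m/kyr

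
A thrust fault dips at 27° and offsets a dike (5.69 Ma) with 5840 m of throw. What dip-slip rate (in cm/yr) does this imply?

dip-slip = throw / sin(dip) = 5840 m / sin(27°) = 12860 m
rate = 12860 m / 5.69 Ma = 0.00226 m/yr = 0.226 cm/yr

0.226 cm/yr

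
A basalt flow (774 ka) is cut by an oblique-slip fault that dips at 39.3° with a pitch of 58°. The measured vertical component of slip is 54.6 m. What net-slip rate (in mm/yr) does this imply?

0.131 mm/yr

dip-slip = throw / sin(dip) = 54.6 / sin(39.3°) = 86.20 m
net slip = dip-slip / sin(rake) = 86.20 / sin(58°) = 101.6 m
rate = 101.6 m / 774 ka = 0.000131 m/yr = 0.131 mm/yr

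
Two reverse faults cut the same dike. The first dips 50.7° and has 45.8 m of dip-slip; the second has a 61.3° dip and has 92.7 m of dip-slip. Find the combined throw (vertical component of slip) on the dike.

throw_A = 45.8 × sin(50.7°) = 35.44 m
throw_B = 92.7 × sin(61.3°) = 81.31 m
total = 35.44 + 81.31 = 117 m

117 m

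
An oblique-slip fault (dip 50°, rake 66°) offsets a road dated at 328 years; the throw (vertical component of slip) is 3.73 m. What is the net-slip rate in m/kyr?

dip-slip = throw / sin(dip) = 3.73 / sin(50°) = 4.869 m
net slip = dip-slip / sin(rake) = 4.869 / sin(66°) = 5.330 m
rate = 5.330 m / 328 years = 0.0162 m/yr = 16.2 m/kyr

16.2 m/kyr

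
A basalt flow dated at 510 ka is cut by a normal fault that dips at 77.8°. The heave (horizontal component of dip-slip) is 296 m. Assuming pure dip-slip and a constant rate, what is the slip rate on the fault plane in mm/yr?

2.75 mm/yr

dip-slip = heave / cos(dip) = 296 m / cos(77.8°) = 1401 m
rate = 1401 m / 510 ka = 0.00275 m/yr = 2.75 mm/yr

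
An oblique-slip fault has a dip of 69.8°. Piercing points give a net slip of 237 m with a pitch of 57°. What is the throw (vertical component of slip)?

dip-slip = net slip × sin(rake) = 237 m × sin(57°) = 198.8 m
throw = dip-slip × sin(dip) = 198.8 × sin(69.8°) = 187 m

187 m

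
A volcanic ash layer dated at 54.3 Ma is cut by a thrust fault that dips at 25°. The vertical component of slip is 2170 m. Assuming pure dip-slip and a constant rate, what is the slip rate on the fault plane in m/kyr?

dip-slip = throw / sin(dip) = 2170 m / sin(25°) = 5135 m
rate = 5135 m / 54.3 Ma = 0.0000946 m/yr = 0.0946 m/kyr

0.0946 m/kyr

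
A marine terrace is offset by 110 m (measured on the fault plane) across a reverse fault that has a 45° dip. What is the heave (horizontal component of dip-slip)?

heave = dip-slip × cos(dip) = 110 m × cos(45°) = 77.8 m

77.8 m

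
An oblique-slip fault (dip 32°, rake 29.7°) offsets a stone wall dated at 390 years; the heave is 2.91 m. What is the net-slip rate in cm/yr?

1.78 cm/yr

dip-slip = heave / cos(dip) = 2.91 / cos(32°) = 3.431 m
net slip = dip-slip / sin(rake) = 3.431 / sin(29.7°) = 6.926 m
rate = 6.926 m / 390 years = 0.0178 m/yr = 1.78 cm/yr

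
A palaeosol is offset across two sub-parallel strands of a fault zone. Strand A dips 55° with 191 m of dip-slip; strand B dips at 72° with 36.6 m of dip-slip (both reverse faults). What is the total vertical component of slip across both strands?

throw_A = 191 × sin(55°) = 156.5 m
throw_B = 36.6 × sin(72°) = 34.81 m
total = 156.5 + 34.81 = 191 m

191 m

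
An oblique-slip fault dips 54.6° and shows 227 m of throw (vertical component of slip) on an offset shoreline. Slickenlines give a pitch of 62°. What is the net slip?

dip-slip = throw / sin(dip) = 227 / sin(54.6°) = 278.5 m
net slip = dip-slip / sin(rake) = 278.5 / sin(62°) = 315 m

315 m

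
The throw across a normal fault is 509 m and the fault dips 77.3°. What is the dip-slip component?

dip-slip = throw / sin(dip) = 509 / sin(77.3°) = 522 m

522 m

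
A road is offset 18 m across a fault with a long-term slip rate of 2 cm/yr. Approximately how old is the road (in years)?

900 years

age = offset / rate = 18 m / (2 cm/yr) = 900 yr = 900 years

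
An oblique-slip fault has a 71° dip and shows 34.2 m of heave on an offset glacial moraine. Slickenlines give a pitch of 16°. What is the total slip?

381 m

dip-slip = heave / cos(dip) = 34.2 / cos(71°) = 105 m
net slip = dip-slip / sin(rake) = 105 / sin(16°) = 381 m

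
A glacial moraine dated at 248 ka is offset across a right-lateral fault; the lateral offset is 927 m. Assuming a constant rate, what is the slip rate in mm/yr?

rate = 927 m / 248 ka = 0.00374 m/yr = 3.74 mm/yr

3.74 mm/yr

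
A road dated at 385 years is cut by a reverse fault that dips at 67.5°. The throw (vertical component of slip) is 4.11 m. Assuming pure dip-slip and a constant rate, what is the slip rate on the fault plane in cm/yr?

1.16 cm/yr

dip-slip = throw / sin(dip) = 4.11 m / sin(67.5°) = 4.449 m
rate = 4.449 m / 385 years = 0.0116 m/yr = 1.16 cm/yr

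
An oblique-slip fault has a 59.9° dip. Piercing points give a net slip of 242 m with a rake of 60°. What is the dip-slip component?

210 m

dip-slip = net slip × sin(rake) = 242 m × sin(60°) = 210 m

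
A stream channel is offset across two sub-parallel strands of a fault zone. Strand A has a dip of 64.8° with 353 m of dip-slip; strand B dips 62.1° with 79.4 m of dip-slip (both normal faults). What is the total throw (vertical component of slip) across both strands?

390 m

throw_A = 353 × sin(64.8°) = 319.4 m
throw_B = 79.4 × sin(62.1°) = 70.17 m
total = 319.4 + 70.17 = 390 m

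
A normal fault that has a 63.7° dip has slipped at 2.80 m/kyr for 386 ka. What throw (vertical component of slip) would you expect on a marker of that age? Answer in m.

969 m

dip-slip = rate × time = 2.80 m/kyr × 386 ka = 1081 m
throw = dip-slip × sin(dip) = 1081 × sin(63.7°) = 969 m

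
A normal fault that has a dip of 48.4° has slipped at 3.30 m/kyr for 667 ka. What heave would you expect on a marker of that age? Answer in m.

dip-slip = rate × time = 3.30 m/kyr × 667 ka = 2201 m
heave = dip-slip × cos(dip) = 2201 × cos(48.4°) = 1460 m

1460 m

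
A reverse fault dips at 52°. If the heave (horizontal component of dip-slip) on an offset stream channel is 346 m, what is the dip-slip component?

dip-slip = heave / cos(dip) = 346 / cos(52°) = 562 m

562 m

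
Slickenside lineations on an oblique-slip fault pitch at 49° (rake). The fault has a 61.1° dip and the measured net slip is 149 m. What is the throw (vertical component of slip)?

dip-slip = net slip × sin(rake) = 149 m × sin(49°) = 112.5 m
throw = dip-slip × sin(dip) = 112.5 × sin(61.1°) = 98.4 m

98.4 m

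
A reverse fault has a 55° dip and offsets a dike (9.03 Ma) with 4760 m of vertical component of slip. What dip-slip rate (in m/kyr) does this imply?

0.644 m/kyr

dip-slip = throw / sin(dip) = 4760 m / sin(55°) = 5811 m
rate = 5811 m / 9.03 Ma = 0.000644 m/yr = 0.644 m/kyr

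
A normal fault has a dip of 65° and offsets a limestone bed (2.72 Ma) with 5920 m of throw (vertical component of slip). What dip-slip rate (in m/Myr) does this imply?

dip-slip = throw / sin(dip) = 5920 m / sin(65°) = 6532 m
rate = 6532 m / 2.72 Ma = 0.00240 m/yr = 2400 m/Myr

2400 m/Myr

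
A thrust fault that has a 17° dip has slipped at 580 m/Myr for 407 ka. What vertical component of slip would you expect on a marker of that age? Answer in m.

69 m

dip-slip = rate × time = 580 m/Myr × 407 ka = 236.1 m
throw = dip-slip × sin(dip) = 236.1 × sin(17°) = 69 m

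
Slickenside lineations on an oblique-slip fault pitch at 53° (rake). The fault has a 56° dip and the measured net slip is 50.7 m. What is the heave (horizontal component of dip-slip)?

dip-slip = net slip × sin(rake) = 50.7 m × sin(53°) = 40.49 m
heave = dip-slip × cos(dip) = 40.49 × cos(56°) = 22.6 m

22.6 m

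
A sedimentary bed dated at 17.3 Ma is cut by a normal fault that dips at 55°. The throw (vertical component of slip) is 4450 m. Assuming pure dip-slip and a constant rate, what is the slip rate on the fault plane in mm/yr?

dip-slip = throw / sin(dip) = 4450 m / sin(55°) = 5432 m
rate = 5432 m / 17.3 Ma = 0.000314 m/yr = 0.314 mm/yr

0.314 mm/yr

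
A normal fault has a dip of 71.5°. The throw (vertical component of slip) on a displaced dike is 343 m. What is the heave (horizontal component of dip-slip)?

heave = throw / tan(dip) = 343 / tan(71.5°) = 115 m

115 m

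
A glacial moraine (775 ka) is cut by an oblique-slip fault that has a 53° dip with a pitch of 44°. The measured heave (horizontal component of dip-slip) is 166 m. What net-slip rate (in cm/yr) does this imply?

dip-slip = heave / cos(dip) = 166 / cos(53°) = 275.8 m
net slip = dip-slip / sin(rake) = 275.8 / sin(44°) = 397.1 m
rate = 397.1 m / 775 ka = 0.000512 m/yr = 0.0512 cm/yr

0.0512 cm/yr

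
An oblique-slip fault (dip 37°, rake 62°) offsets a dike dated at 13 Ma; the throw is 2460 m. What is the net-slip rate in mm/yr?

dip-slip = throw / sin(dip) = 2460 / sin(37°) = 4088 m
net slip = dip-slip / sin(rake) = 4088 / sin(62°) = 4630 m
rate = 4630 m / 13 Ma = 0.000356 m/yr = 0.356 mm/yr

0.356 mm/yr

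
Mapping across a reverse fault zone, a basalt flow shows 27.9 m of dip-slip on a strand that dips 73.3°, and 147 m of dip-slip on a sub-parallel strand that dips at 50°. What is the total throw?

139 m

throw_A = 27.9 × sin(73.3°) = 26.72 m
throw_B = 147 × sin(50°) = 112.6 m
total = 26.72 + 112.6 = 139 m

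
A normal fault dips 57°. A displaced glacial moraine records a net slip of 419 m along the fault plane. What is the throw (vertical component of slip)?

351 m

throw = dip-slip × sin(dip) = 419 m × sin(57°) = 351 m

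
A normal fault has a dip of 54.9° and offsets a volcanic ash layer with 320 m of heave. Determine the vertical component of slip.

455 m

throw = heave × tan(dip) = 320 × tan(54.9°) = 455 m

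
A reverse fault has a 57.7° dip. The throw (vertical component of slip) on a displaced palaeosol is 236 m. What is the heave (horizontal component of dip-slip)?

149 m

heave = throw / tan(dip) = 236 / tan(57.7°) = 149 m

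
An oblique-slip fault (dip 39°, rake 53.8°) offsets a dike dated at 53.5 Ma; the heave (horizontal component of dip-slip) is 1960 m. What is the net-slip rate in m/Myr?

dip-slip = heave / cos(dip) = 1960 / cos(39°) = 2522 m
net slip = dip-slip / sin(rake) = 2522 / sin(53.8°) = 3125 m
rate = 3125 m / 53.5 Ma = 0.0000584 m/yr = 58.4 m/Myr

58.4 m/Myr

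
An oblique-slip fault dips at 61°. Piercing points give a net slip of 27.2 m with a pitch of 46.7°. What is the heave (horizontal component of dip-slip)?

dip-slip = net slip × sin(rake) = 27.2 m × sin(46.7°) = 19.80 m
heave = dip-slip × cos(dip) = 19.80 × cos(61°) = 9.60 m

9.60 m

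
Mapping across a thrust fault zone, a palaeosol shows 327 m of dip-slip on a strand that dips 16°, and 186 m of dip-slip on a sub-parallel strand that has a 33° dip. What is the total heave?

heave_A = 327 × cos(16°) = 314.3 m
heave_B = 186 × cos(33°) = 156 m
total = 314.3 + 156 = 470 m

470 m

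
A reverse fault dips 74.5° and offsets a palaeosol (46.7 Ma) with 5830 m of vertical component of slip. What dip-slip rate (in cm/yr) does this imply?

dip-slip = throw / sin(dip) = 5830 m / sin(74.5°) = 6050 m
rate = 6050 m / 46.7 Ma = 0.000130 m/yr = 0.0130 cm/yr

0.0130 cm/yr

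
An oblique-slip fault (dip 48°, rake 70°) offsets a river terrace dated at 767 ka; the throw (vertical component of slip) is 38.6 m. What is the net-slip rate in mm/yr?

0.0721 mm/yr

dip-slip = throw / sin(dip) = 38.6 / sin(48°) = 51.94 m
net slip = dip-slip / sin(rake) = 51.94 / sin(70°) = 55.27 m
rate = 55.27 m / 767 ka = 0.0000721 m/yr = 0.0721 mm/yr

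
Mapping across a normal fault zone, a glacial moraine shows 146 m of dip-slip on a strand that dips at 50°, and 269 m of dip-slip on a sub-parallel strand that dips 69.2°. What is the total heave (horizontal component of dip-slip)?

heave_A = 146 × cos(50°) = 93.85 m
heave_B = 269 × cos(69.2°) = 95.52 m
total = 93.85 + 95.52 = 189 m

189 m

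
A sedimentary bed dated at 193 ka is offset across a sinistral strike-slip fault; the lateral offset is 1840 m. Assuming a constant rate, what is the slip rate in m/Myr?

9530 m/Myr

rate = 1840 m / 193 ka = 0.00953 m/yr = 9530 m/Myr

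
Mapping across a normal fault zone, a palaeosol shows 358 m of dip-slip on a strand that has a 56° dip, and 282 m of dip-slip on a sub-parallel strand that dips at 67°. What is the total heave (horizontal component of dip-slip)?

310 m

heave_A = 358 × cos(56°) = 200.2 m
heave_B = 282 × cos(67°) = 110.2 m
total = 200.2 + 110.2 = 310 m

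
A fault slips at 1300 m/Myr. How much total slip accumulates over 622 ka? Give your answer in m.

809 m

slip = rate × time = 1300 m/Myr × 622 ka = 809 m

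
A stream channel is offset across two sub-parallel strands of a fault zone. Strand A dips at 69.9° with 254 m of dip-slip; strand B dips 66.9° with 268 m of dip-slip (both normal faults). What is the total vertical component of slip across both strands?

485 m

throw_A = 254 × sin(69.9°) = 238.5 m
throw_B = 268 × sin(66.9°) = 246.5 m
total = 238.5 + 246.5 = 485 m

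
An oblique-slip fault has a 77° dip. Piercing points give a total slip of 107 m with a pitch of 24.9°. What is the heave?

10.1 m

dip-slip = net slip × sin(rake) = 107 m × sin(24.9°) = 45.05 m
heave = dip-slip × cos(dip) = 45.05 × cos(77°) = 10.1 m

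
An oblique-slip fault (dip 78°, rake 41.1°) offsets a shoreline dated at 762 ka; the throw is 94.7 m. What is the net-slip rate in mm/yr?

dip-slip = throw / sin(dip) = 94.7 / sin(78°) = 96.82 m
net slip = dip-slip / sin(rake) = 96.82 / sin(41.1°) = 147.3 m
rate = 147.3 m / 762 ka = 0.000193 m/yr = 0.193 mm/yr

0.193 mm/yr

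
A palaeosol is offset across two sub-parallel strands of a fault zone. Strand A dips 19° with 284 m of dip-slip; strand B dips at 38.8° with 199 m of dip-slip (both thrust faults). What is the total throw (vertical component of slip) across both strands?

throw_A = 284 × sin(19°) = 92.46 m
throw_B = 199 × sin(38.8°) = 124.7 m
total = 92.46 + 124.7 = 217 m

217 m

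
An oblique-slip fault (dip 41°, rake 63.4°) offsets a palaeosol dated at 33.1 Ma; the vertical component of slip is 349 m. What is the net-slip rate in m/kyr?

0.0180 m/kyr

dip-slip = throw / sin(dip) = 349 / sin(41°) = 532 m
net slip = dip-slip / sin(rake) = 532 / sin(63.4°) = 594.9 m
rate = 594.9 m / 33.1 Ma = 0.0000180 m/yr = 0.0180 m/kyr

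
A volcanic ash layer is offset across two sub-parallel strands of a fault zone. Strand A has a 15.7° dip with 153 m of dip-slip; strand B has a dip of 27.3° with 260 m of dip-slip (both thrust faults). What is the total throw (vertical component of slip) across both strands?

throw_A = 153 × sin(15.7°) = 41.40 m
throw_B = 260 × sin(27.3°) = 119.2 m
total = 41.40 + 119.2 = 161 m

161 m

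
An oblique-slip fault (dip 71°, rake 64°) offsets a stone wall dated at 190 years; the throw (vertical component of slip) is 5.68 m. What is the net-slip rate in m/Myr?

dip-slip = throw / sin(dip) = 5.68 / sin(71°) = 6.007 m
net slip = dip-slip / sin(rake) = 6.007 / sin(64°) = 6.684 m
rate = 6.684 m / 190 years = 0.0352 m/yr = 35200 m/Myr

35200 m/Myr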